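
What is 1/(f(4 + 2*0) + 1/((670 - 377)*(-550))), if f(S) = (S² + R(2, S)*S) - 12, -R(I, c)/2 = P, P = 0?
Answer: 161150/644599 ≈ 0.25000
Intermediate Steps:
R(I, c) = 0 (R(I, c) = -2*0 = 0)
f(S) = -12 + S² (f(S) = (S² + 0*S) - 12 = (S² + 0) - 12 = S² - 12 = -12 + S²)
1/(f(4 + 2*0) + 1/((670 - 377)*(-550))) = 1/((-12 + (4 + 2*0)²) + 1/((670 - 377)*(-550))) = 1/((-12 + (4 + 0)²) - 1/550/293) = 1/((-12 + 4²) + (1/293)*(-1/550)) = 1/((-12 + 16) - 1/161150) = 1/(4 - 1/161150) = 1/(644599/161150) = 161150/644599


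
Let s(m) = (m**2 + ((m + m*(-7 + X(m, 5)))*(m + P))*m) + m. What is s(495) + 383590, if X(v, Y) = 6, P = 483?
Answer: 629110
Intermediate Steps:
s(m) = m + m**2 (s(m) = (m**2 + ((m + m*(-7 + 6))*(m + 483))*m) + m = (m**2 + ((m + m*(-1))*(483 + m))*m) + m = (m**2 + ((m - m)*(483 + m))*m) + m = (m**2 + (0*(483 + m))*m) + m = (m**2 + 0*m) + m = (m**2 + 0) + m = m**2 + m = m + m**2)
s(495) + 383590 = 495*(1 + 495) + 383590 = 495*496 + 383590 = 245520 + 383590 = 629110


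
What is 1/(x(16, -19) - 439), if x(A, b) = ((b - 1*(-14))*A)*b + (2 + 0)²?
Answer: 1/1085 ≈ 0.00092166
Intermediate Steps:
x(A, b) = 4 + A*b*(14 + b) (x(A, b) = ((b + 14)*A)*b + 2² = ((14 + b)*A)*b + 4 = (A*(14 + b))*b + 4 = A*b*(14 + b) + 4 = 4 + A*b*(14 + b))
1/(x(16, -19) - 439) = 1/((4 + 16*(-19)² + 14*16*(-19)) - 439) = 1/((4 + 16*361 - 4256) - 439) = 1/((4 + 5776 - 4256) - 439) = 1/(1524 - 439) = 1/1085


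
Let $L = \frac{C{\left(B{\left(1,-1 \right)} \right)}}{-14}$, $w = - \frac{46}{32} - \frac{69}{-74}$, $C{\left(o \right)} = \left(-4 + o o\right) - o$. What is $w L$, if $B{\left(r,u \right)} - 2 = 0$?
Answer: $- \frac{299}{4144} \approx -0.072152$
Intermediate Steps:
$B{\left(r,u \right)} = 2$ ($B{\left(r,u \right)} = 2 + 0 = 2$)
$C{\left(o \right)} = -4 + o^{2} - o$ ($C{\left(o \right)} = \left(-4 + o^{2}\right) - o = -4 + o^{2} - o$)
$w = - \frac{299}{592}$ ($w = \left(-46\right) \frac{1}{32} - - \frac{69}{74} = - \frac{23}{16} + \frac{69}{74} = - \frac{299}{592} \approx -0.50507$)
$L = \frac{1}{7}$ ($L = \frac{-4 + 2^{2} - 2}{-14} = \left(-4 + 4 - 2\right) \left(- \frac{1}{14}\right) = \left(-2\right) \left(- \frac{1}{14}\right) = \frac{1}{7} \approx 0.14286$)
$w L = \left(- \frac{299}{592}\right) \frac{1}{7} = - \frac{299}{4144}$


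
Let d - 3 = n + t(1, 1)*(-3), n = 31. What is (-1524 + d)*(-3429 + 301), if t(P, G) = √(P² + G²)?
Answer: 4660720 + 9384*√2 ≈ 4.6740e+6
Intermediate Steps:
t(P, G) = √(G² + P²)
d = 34 - 3*√2 (d = 3 + (31 + √(1² + 1²)*(-3)) = 3 + (31 + √(1 + 1)*(-3)) = 3 + (31 + √2*(-3)) = 3 + (31 - 3*√2) = 34 - 3*√2 ≈ 29.757)
(-1524 + d)*(-3429 + 301) = (-1524 + (34 - 3*√2))*(-3429 + 301) = (-1490 - 3*√2)*(-3128) = 4660720 + 9384*√2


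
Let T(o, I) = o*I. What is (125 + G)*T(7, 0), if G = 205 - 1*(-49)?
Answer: 0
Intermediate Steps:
G = 254 (G = 205 + 49 = 254)
T(o, I) = I*o
(125 + G)*T(7, 0) = (125 + 254)*(0*7) = 379*0 = 0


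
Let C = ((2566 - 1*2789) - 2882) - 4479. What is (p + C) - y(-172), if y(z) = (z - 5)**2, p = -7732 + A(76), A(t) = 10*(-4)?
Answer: -46685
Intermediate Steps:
A(t) = -40
p = -7772 (p = -7732 - 40 = -7772)
y(z) = (-5 + z)**2
C = -7584 (C = ((2566 - 2789) - 2882) - 4479 = (-223 - 2882) - 4479 = -3105 - 4479 = -7584)
(p + C) - y(-172) = (-7772 - 7584) - (-5 - 172)**2 = -15356 - 1*(-177)**2 = -15356 - 1*31329 = -15356 - 31329 = -46685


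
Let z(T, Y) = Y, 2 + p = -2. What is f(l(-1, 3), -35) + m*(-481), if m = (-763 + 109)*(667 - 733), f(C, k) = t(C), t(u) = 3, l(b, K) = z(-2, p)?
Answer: -20761881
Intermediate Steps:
p = -4 (p = -2 - 2 = -4)
l(b, K) = -4
f(C, k) = 3
m = 43164 (m = -654*(-66) = 43164)
f(l(-1, 3), -35) + m*(-481) = 3 + 43164*(-481) = 3 - 20761884 = -20761881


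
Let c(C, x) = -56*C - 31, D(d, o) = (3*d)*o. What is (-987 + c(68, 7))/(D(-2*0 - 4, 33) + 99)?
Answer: 4826/297 ≈ 16.249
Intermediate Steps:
D(d, o) = 3*d*o
c(C, x) = -31 - 56*C
(-987 + c(68, 7))/(D(-2*0 - 4, 33) + 99) = (-987 + (-31 - 56*68))/(3*(-2*0 - 4)*33 + 99) = (-987 + (-31 - 3808))/(3*(0 - 4)*33 + 99) = (-987 - 3839)/(3*(-4)*33 + 99) = -4826/(-396 + 99) = -4826/(-297) = -4826*(-1/297) = 4826/297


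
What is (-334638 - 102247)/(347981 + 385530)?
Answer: -436885/733511 ≈ -0.59561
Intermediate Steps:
(-334638 - 102247)/(347981 + 385530) = -436885/733511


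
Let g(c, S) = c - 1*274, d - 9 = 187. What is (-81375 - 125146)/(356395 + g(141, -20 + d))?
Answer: -206521/356262 ≈ -0.57969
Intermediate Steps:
d = 196 (d = 9 + 187 = 196)
g(c, S) = -274 + c (g(c, S) = c - 274 = -274 + c)
(-81375 - 125146)/(356395 + g(141, -20 + d)) = (-81375 - 125146)/(356395 + (-274 + 141)) = -206521/(356395 - 133) = -206521/356262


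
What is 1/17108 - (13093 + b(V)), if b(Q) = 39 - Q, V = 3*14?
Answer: -223943719/17108 ≈ -13090.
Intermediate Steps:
V = 42
1/17108 - (13093 + b(V)) = 1/17108 - (13093 + (39 - 1*42)) = 1/17108 - (13093 + (39 - 42)) = 1/17108 - (13093 - 3) = 1/17108 - 1*13090 = 1/17108 - 13090 = -223943719/17108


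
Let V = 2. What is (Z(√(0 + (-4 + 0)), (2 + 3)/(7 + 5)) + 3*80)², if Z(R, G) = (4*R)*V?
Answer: 57344 + 7680*I ≈ 57344.0 + 7680.0*I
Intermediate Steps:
Z(R, G) = 8*R (Z(R, G) = (4*R)*2 = 8*R)
(Z(√(0 + (-4 + 0)), (2 + 3)/(7 + 5)) + 3*80)² = (8*√(0 + (-4 + 0)) + 3*80)² = (8*√(0 - 4) + 240)² = (8*√(-4) + 240)² = (8*(2*I) + 240)² = (16*I + 240)² = (240 + 16*I)²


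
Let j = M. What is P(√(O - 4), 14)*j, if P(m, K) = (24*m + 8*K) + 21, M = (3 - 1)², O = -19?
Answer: 532 + 96*I*√23 ≈ 532.0 + 460.4*I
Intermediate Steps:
M = 4 (M = 2² = 4)
j = 4
P(m, K) = 21 + 8*K + 24*m (P(m, K) = (8*K + 24*m) + 21 = 21 + 8*K + 24*m)
P(√(O - 4), 14)*j = (21 + 8*14 + 24*√(-19 - 4))*4 = (21 + 112 + 24*√(-23))*4 = (21 + 112 + 24*(I*√23))*4 = (21 + 112 + 24*I*√23)*4 = (133 + 24*I*√23)*4 = 532 + 96*I*√23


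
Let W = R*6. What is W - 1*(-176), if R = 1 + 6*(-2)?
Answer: 110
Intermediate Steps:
R = -11 (R = 1 - 12 = -11)
W = -66 (W = -11*6 = -66)
W - 1*(-176) = -66 - 1*(-176) = -66 + 176 = 110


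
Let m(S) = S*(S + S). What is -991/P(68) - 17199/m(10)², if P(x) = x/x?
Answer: -39657199/40000 ≈ -991.43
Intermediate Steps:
P(x) = 1
m(S) = 2*S² (m(S) = S*(2*S) = 2*S²)
-991/P(68) - 17199/m(10)² = -991/1 - 17199/((2*10²)²) = -991*1 - 17199/((2*100)²) = -991 - 17199/(200²) = -991 - 17199/40000 = -39657199/40000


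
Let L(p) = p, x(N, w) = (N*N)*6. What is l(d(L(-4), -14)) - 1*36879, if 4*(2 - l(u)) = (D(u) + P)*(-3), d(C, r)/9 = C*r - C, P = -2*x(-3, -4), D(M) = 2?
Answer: -73913/2 ≈ -36957.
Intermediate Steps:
x(N, w) = 6*N² (x(N, w) = N²*6 = 6*N²)
P = -108 (P = -12*(-3)² = -12*9 = -2*54 = -108)
d(C, r) = -9*C + 9*C*r (d(C, r) = 9*(C*r - C) = 9*(-C + C*r) = -9*C + 9*C*r)
l(u) = -155/2 (l(u) = 2 - (2 - 108)*(-3)/4 = 2 - (-53)*(-3)/2 = 2 - ¼*318 = 2 - 159/2 = -155/2)
l(d(L(-4), -14)) - 1*36879 = -155/2 - 1*36879 = -155/2 - 36879 = -73913/2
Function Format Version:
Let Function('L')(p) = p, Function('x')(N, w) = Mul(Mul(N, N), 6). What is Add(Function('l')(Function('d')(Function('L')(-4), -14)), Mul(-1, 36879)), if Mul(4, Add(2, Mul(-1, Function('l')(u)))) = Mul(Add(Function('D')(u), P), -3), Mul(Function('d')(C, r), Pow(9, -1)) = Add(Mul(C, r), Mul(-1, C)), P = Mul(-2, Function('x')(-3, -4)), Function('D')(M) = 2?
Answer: Rational(-73913, 2) ≈ -36957.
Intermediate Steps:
Function('x')(N, w) = Mul(6, Pow(N, 2)) (Function('x')(N, w) = Mul(Pow(N, 2), 6) = Mul(6, Pow(N, 2)))
P = -108 (P = Mul(-2, Mul(6, Pow(-3, 2))) = Mul(-2, Mul(6, 9)) = Mul(-2, 54) = -108)
Function('d')(C, r) = Add(Mul(-9, C), Mul(9, C, r)) (Function('d')(C, r) = Mul(9, Add(Mul(C, r), Mul(-1, C))) = Mul(9, Add(Mul(-1, C), Mul(C, r))) = Add(Mul(-9, C), Mul(9, C, r)))
Function('l')(u) = Rational(-155, 2) (Function('l')(u) = Add(2, Mul(Rational(-1, 4), Mul(Add(2, -108), -3))) = Add(2, Mul(Rational(-1, 4), Mul(-106, -3))) = Add(2, Mul(Rational(-1, 4), 318)) = Add(2, Rational(-159, 2)) = Rational(-155, 2))
Add(Function('l')(Function('d')(Function('L')(-4), -14)), Mul(-1, 36879)) = Add(Rational(-155, 2), Mul(-1, 36879)) = Add(Rational(-155, 2), -36879) = Rational(-73913, 2)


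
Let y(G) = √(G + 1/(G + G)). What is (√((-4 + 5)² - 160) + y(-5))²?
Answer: -1641/10 - 3*√9010/5 ≈ -221.05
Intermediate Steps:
y(G) = √(G + 1/(2*G))
(√((-4 + 5)² - 160) + y(-5))² = (√((-4 + 5)² - 160) + √(2/(-5) + 4*(-5))/2)² = (√(1² - 160) + √(2*(-⅕) - 20)/2)² = (√(1 - 160) + √(-⅖ - 20)/2)² = (√(-159) + √(-102/5)/2)² = (I*√159 + (I*√510/5)/2)² = (I*√159 + I*√510/10)²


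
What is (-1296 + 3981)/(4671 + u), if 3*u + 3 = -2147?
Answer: 8055/11863 ≈ 0.67900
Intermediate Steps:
u = -2150/3 (u = -1 + (⅓)*(-2147) = -1 - 2147/3 = -2150/3 ≈ -716.67)
(-1296 + 3981)/(4671 + u) = (-1296 + 3981)/(4671 - 2150/3) = 2685/(11863/3) = 2685*(3/11863) = 8055/11863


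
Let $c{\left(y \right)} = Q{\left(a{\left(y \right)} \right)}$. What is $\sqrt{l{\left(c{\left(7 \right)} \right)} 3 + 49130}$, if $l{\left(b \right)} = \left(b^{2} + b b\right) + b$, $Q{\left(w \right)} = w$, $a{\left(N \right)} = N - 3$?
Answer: $\sqrt{49238} \approx 221.9$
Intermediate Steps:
$a{\left(N \right)} = -3 + N$
$c{\left(y \right)} = -3 + y$
$l{\left(b \right)} = b + 2 b^{2}$ ($l{\left(b \right)} = \left(b^{2} + b^{2}\right) + b = 2 b^{2} + b = b + 2 b^{2}$)
$\sqrt{l{\left(c{\left(7 \right)} \right)} 3 + 49130} = \sqrt{\left(-3 + 7\right) \left(1 + 2 \left(-3 + 7\right)\right) 3 + 49130} = \sqrt{4 \left(1 + 2 \cdot 4\right) 3 + 49130} = \sqrt{4 \left(1 + 8\right) 3 + 49130} = \sqrt{4 \cdot 9 \cdot 3 + 49130} = \sqrt{36 \cdot 3 + 49130} = \sqrt{108 + 49130} = \sqrt{49238}$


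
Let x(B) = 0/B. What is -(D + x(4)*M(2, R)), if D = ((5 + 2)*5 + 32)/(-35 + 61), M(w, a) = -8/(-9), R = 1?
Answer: -67/26 ≈ -2.5769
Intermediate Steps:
M(w, a) = 8/9 (M(w, a) = -8*(-1/9) = 8/9)
x(B) = 0
D = 67/26 (D = (7*5 + 32)/26 = (35 + 32)*(1/26) = 67*(1/26) = 67/26 ≈ 2.5769)
-(D + x(4)*M(2, R)) = -(67/26 + 0*(8/9)) = -(67/26 + 0) = -1*67/26 = -67/26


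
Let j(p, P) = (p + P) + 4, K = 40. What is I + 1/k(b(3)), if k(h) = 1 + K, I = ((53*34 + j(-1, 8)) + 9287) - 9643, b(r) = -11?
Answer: 59738/41 ≈ 1457.0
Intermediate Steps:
j(p, P) = 4 + P + p (j(p, P) = (P + p) + 4 = 4 + P + p)
I = 1457 (I = ((53*34 + (4 + 8 - 1)) + 9287) - 9643 = ((1802 + 11) + 9287) - 9643 = (1813 + 9287) - 9643 = 11100 - 9643 = 1457)
k(h) = 41 (k(h) = 1 + 40 = 41)
I + 1/k(b(3)) = 1457 + 1/41 = 59738/41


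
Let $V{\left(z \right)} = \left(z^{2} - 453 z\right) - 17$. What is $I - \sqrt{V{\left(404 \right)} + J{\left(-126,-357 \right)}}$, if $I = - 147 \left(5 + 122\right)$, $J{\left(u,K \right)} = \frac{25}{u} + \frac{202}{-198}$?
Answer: $-18669 - \frac{i \sqrt{4229226078}}{462} \approx -18669.0 - 140.76 i$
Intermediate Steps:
$J{\left(u,K \right)} = - \frac{101}{99} + \frac{25}{u}$ ($J{\left(u,K \right)} = \frac{25}{u} + 202 \left(- \frac{1}{198}\right) = \frac{25}{u} - \frac{101}{99} = - \frac{101}{99} + \frac{25}{u}$)
$V{\left(z \right)} = -17 + z^{2} - 453 z$
$I = -18669$ ($I = \left(-147\right) 127 = -18669$)
$I - \sqrt{V{\left(404 \right)} + J{\left(-126,-357 \right)}} = -18669 - \sqrt{\left(-17 + 404^{2} - 183012\right) - \left(\frac{101}{99} - \frac{25}{-126}\right)} = -18669 - \sqrt{\left(-17 + 163216 - 183012\right) + \left(- \frac{101}{99} + 25 \left(- \frac{1}{126}\right)\right)} = -18669 - \sqrt{-19813 - \frac{563}{462}} = -18669 - \sqrt{- \frac{9154169}{462}} = -18669 - \frac{i \sqrt{4229226078}}{462}$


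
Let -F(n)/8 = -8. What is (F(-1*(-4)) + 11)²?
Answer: 5625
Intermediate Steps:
F(n) = 64 (F(n) = -8*(-8) = 64)
(F(-1*(-4)) + 11)² = (64 + 11)² = 75² = 5625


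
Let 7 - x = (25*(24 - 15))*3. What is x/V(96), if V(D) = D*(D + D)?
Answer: -167/4608 ≈ -0.036241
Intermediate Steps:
V(D) = 2*D² (V(D) = D*(2*D) = 2*D²)
x = -668 (x = 7 - 25*(24 - 15)*3 = 7 - 25*9*3 = 7 - 225*3 = 7 - 1*675 = 7 - 675 = -668)
x/V(96) = -668/(2*96²) = -668/(2*9216) = -668/18432 = -668*1/18432 = -167/4608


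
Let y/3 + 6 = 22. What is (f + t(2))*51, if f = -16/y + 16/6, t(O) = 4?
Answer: 323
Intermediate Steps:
y = 48 (y = -18 + 3*22 = -18 + 66 = 48)
f = 7/3 (f = -16/48 + 16/6 = -16*1/48 + 16*(⅙) = -⅓ + 8/3 = 7/3 ≈ 2.3333)
(f + t(2))*51 = (7/3 + 4)*51 = (19/3)*51 = 323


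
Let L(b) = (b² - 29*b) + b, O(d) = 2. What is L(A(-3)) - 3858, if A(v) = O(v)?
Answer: -3910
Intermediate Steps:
A(v) = 2
L(b) = b² - 28*b
L(A(-3)) - 3858 = 2*(-28 + 2) - 3858 = 2*(-26) - 3858 = -52 - 3858 = -3910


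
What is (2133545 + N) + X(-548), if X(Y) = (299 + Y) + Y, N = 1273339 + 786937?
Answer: 4193024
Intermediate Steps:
N = 2060276
X(Y) = 299 + 2*Y
(2133545 + N) + X(-548) = (2133545 + 2060276) + (299 + 2*(-548)) = 4193821 + (299 - 1096) = 4193821 - 797 = 4193024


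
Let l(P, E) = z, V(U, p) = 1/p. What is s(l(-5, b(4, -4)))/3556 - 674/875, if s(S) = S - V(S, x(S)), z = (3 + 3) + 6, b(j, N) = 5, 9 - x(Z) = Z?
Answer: -1022551/1333500 ≈ -0.76682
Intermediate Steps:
x(Z) = 9 - Z
z = 12 (z = 6 + 6 = 12)
l(P, E) = 12
s(S) = S - 1/(9 - S)
s(l(-5, b(4, -4)))/3556 - 674/875 = ((1 + 12*(-9 + 12))/(-9 + 12))/3556 - 674/875 = ((1 + 12*3)/3)*(1/3556) - 674*1/875 = ((1 + 36)/3)*(1/3556) - 674/875 = ((⅓)*37)*(1/3556) - 674/875 = (37/3)*(1/3556) - 674/875 = 37/10668 - 674/875 = -1022551/1333500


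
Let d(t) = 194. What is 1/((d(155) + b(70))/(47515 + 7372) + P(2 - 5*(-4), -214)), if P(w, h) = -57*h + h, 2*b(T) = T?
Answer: 54887/657766037 ≈ 8.3445e-5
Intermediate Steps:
b(T) = T/2
P(w, h) = -56*h
1/((d(155) + b(70))/(47515 + 7372) + P(2 - 5*(-4), -214)) = 1/((194 + (½)*70)/(47515 + 7372) - 56*(-214)) = 1/((194 + 35)/54887 + 11984) = 1/(229*(1/54887) + 11984) = 1/(229/54887 + 11984) = 1/(657766037/54887) = 54887/657766037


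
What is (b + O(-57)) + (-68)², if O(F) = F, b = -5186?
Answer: -619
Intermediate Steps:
(b + O(-57)) + (-68)² = (-5186 - 57) + (-68)² = -5243 + 4624 = -619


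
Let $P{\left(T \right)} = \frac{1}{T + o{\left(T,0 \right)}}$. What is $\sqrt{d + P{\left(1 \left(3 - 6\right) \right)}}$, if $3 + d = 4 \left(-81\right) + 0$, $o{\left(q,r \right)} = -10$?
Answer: $\frac{2 i \sqrt{13819}}{13} \approx 18.085 i$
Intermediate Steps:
$P{\left(T \right)} = \frac{1}{-10 + T}$ ($P{\left(T \right)} = \frac{1}{T - 10} = \frac{1}{-10 + T}$)
$d = -327$ ($d = -3 + \left(4 \left(-81\right) + 0\right) = -3 + \left(-324 + 0\right) = -3 - 324 = -327$)
$\sqrt{d + P{\left(1 \left(3 - 6\right) \right)}} = \sqrt{-327 + \frac{1}{-10 + 1 \left(3 - 6\right)}} = \sqrt{-327 + \frac{1}{-10 + 1 \left(-3\right)}} = \sqrt{-327 + \frac{1}{-10 - 3}} = \sqrt{-327 + \frac{1}{-13}} = \sqrt{-327 - \frac{1}{13}} = \sqrt{- \frac{4252}{13}} = \frac{2 i \sqrt{13819}}{13}$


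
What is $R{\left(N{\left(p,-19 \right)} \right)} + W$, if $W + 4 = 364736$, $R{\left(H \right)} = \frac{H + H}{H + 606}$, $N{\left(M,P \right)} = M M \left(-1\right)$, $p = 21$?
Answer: $\frac{20059966}{55} \approx 3.6473 \cdot 10^{5}$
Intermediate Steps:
$N{\left(M,P \right)} = - M^{2}$ ($N{\left(M,P \right)} = M^{2} \left(-1\right) = - M^{2}$)
$R{\left(H \right)} = \frac{2 H}{606 + H}$
$W = 364732$ ($W = -4 + 364736 = 364732$)
$R{\left(N{\left(p,-19 \right)} \right)} + W = \frac{2 \left(- 21^{2}\right)}{606 - 21^{2}} + 364732 = \frac{2 \left(\left(-1\right) 441\right)}{606 - 441} + 364732 = 2 \left(-441\right) \frac{1}{606 - 441} + 364732 = 2 \left(-441\right) \frac{1}{165} + 364732 = - \frac{294}{55} + 364732 = \frac{20059966}{55}$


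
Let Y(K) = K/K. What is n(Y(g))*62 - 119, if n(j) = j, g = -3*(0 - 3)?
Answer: -57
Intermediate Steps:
g = 9 (g = -3*(-3) = 9)
Y(K) = 1
n(Y(g))*62 - 119 = 1*62 - 119 = 62 - 119 = -57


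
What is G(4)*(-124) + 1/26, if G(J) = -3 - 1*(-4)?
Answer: -3223/26 ≈ -123.96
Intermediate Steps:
G(J) = 1 (G(J) = -3 + 4 = 1)
G(4)*(-124) + 1/26 = 1*(-124) + 1/26 = -124 + 1/26 = -3223/26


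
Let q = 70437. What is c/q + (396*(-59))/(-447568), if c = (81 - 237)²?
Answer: 94982613/238828388 ≈ 0.39770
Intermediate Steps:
c = 24336 (c = (-156)² = 24336)
c/q + (396*(-59))/(-447568) = 24336/70437 + (396*(-59))/(-447568) = 24336*(1/70437) - 23364*(-1/447568) = 8112/23479 + 531/10172 = 94982613/238828388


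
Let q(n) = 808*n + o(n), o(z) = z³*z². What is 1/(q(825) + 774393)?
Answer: 1/382181573706618 ≈ 2.6166e-15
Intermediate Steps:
o(z) = z⁵
q(n) = n⁵ + 808*n (q(n) = 808*n + n⁵ = n⁵ + 808*n)
1/(q(825) + 774393) = 1/(825*(808 + 825⁴) + 774393) = 1/(825*(808 + 463250390625) + 774393) = 1/(825*463250391433 + 774393) = 1/(382181572932225 + 774393) = 1/382181573706618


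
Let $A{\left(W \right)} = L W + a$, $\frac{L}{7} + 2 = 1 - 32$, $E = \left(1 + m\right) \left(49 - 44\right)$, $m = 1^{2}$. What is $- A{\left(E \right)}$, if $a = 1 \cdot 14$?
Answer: $2296$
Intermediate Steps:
$m = 1$
$E = 10$ ($E = \left(1 + 1\right) \left(49 - 44\right) = 2 \cdot 5 = 10$)
$L = -231$ ($L = -14 + 7 \left(1 - 32\right) = -14 + 7 \left(-31\right) = -14 - 217 = -231$)
$a = 14$
$A{\left(W \right)} = 14 - 231 W$ ($A{\left(W \right)} = - 231 W + 14 = 14 - 231 W$)
$- A{\left(E \right)} = - (14 - 2310) = \left(-1\right) \left(-2296\right) = 2296$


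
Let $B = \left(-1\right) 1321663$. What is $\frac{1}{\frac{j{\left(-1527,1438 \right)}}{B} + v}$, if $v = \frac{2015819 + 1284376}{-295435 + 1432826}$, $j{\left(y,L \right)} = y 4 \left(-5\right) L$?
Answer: $- \frac{4307299717}{130626100215} \approx -0.032974$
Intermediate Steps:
$j{\left(y,L \right)} = - 20 L y$ ($j{\left(y,L \right)} = 4 y \left(-5\right) L = - 20 y L = - 20 L y$)
$B = -1321663$
$v = \frac{3300195}{1137391} \approx 2.9016$
$\frac{1}{\frac{j{\left(-1527,1438 \right)}}{B} + v} = \frac{1}{\frac{\left(-20\right) 1438 \left(-1527\right)}{-1321663} + \frac{3300195}{1137391}} = \frac{1}{43916520 \left(- \frac{1}{1321663}\right) + \frac{3300195}{1137391}} = \frac{1}{- \frac{43916520}{1321663} + \frac{3300195}{1137391}} = \frac{1}{- \frac{130626100215}{4307299717}} = - \frac{4307299717}{130626100215}$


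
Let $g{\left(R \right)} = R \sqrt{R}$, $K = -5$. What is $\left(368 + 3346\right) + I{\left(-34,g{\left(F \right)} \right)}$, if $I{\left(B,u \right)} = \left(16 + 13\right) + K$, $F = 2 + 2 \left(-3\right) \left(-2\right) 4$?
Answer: $3738$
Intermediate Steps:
$F = 50$ ($F = 2 + \left(-6\right) \left(-2\right) 4 = 2 + 12 \cdot 4 = 2 + 48 = 50$)
$g{\left(R \right)} = R^{\frac{3}{2}}$
$I{\left(B,u \right)} = 24$ ($I{\left(B,u \right)} = \left(16 + 13\right) - 5 = 29 - 5 = 24$)
$\left(368 + 3346\right) + I{\left(-34,g{\left(F \right)} \right)} = \left(368 + 3346\right) + 24 = 3714 + 24 = 3738$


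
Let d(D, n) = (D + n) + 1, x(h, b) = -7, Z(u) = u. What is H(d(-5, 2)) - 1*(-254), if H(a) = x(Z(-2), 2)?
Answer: 247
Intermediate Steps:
d(D, n) = 1 + D + n
H(a) = -7
H(d(-5, 2)) - 1*(-254) = -7 - 1*(-254) = -7 + 254 = 247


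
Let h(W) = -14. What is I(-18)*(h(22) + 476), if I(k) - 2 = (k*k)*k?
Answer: -2693460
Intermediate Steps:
I(k) = 2 + k³ (I(k) = 2 + (k*k)*k = 2 + k²*k = 2 + k³)
I(-18)*(h(22) + 476) = (2 + (-18)³)*(-14 + 476) = (2 - 5832)*462 = -5830*462 = -2693460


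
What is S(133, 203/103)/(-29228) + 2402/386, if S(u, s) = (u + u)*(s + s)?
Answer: 898687014/145255853 ≈ 6.1869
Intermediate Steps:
S(u, s) = 4*s*u (S(u, s) = (2*u)*(2*s) = 4*s*u)
S(133, 203/103)/(-29228) + 2402/386 = (4*(203/103)*133)/(-29228) + 2402/386 = (4*(203*(1/103))*133)*(-1/29228) + 2402*(1/386) = (4*(203/103)*133)*(-1/29228) + 1201/193 = (107996/103)*(-1/29228) + 1201/193 = -26999/752621 + 1201/193 = 898687014/145255853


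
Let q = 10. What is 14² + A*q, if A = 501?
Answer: 5206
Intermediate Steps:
14² + A*q = 14² + 501*10 = 196 + 5010 = 5206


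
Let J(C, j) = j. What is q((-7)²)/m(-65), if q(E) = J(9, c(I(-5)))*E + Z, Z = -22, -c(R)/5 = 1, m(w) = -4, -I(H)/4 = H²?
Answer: 267/4 ≈ 66.750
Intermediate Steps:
I(H) = -4*H²
c(R) = -5 (c(R) = -5*1 = -5)
q(E) = -22 - 5*E (q(E) = -5*E - 22 = -22 - 5*E)
q((-7)²)/m(-65) = (-22 - 5*(-7)²)/(-4) = (-22 - 5*49)*(-¼) = (-22 - 245)*(-¼) = -267*(-¼) = 267/4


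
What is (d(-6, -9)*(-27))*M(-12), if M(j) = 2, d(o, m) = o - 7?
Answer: 702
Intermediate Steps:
d(o, m) = -7 + o
(d(-6, -9)*(-27))*M(-12) = ((-7 - 6)*(-27))*2 = -13*(-27)*2 = 351*2 = 702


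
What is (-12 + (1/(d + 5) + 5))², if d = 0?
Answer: 1156/25 ≈ 46.240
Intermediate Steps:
(-12 + (1/(d + 5) + 5))² = (-12 + (1/(0 + 5) + 5))² = (-12 + (1/5 + 5))² = (-12 + (1*(⅕) + 5))² = (-12 + (⅕ + 5))² = (-12 + 26/5)² = (-34/5)² = 1156/25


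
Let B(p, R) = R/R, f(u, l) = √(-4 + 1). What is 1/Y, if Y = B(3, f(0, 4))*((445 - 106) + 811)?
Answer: 1/1150 ≈ 0.00086956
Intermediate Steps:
f(u, l) = I*√3 (f(u, l) = √(-3) = I*√3)
B(p, R) = 1
Y = 1150 (Y = 1*((445 - 106) + 811) = 1*(339 + 811) = 1*1150 = 1150)
1/Y = 1/1150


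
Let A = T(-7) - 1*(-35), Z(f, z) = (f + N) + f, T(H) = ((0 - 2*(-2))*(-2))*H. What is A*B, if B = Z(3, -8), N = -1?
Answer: 455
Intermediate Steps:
T(H) = -8*H (T(H) = ((0 + 4)*(-2))*H = (4*(-2))*H = -8*H)
Z(f, z) = -1 + 2*f (Z(f, z) = (f - 1) + f = (-1 + f) + f = -1 + 2*f)
B = 5 (B = -1 + 2*3 = -1 + 6 = 5)
A = 91 (A = -8*(-7) - 1*(-35) = 56 + 35 = 91)
A*B = 91*5 = 455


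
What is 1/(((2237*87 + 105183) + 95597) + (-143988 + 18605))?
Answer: 1/270016 ≈ 3.7035e-6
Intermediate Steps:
1/(((2237*87 + 105183) + 95597) + (-143988 + 18605)) = 1/(((194619 + 105183) + 95597) - 125383) = 1/((299802 + 95597) - 125383) = 1/(395399 - 125383) = 1/270016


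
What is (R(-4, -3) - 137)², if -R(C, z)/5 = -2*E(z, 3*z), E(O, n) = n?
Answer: 51529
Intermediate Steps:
R(C, z) = 30*z (R(C, z) = -(-10)*3*z = -(-30)*z = 30*z)
(R(-4, -3) - 137)² = (30*(-3) - 137)² = (-90 - 137)² = (-227)² = 51529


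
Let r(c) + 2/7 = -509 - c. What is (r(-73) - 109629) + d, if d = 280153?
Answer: 1190614/7 ≈ 1.7009e+5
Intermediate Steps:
r(c) = -3565/7 - c (r(c) = -2/7 + (-509 - c) = -3565/7 - c)
(r(-73) - 109629) + d = ((-3565/7 - 1*(-73)) - 109629) + 280153 = ((-3565/7 + 73) - 109629) + 280153 = (-3054/7 - 109629) + 280153 = -770457/7 + 280153 = 1190614/7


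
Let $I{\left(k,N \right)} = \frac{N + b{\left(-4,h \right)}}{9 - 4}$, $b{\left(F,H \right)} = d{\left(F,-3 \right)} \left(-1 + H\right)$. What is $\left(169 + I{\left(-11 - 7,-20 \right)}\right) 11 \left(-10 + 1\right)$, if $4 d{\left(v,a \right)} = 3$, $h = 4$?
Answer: $- \frac{327591}{20} \approx -16380.0$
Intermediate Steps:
$d{\left(v,a \right)} = \frac{3}{4}$ ($d{\left(v,a \right)} = \frac{1}{4} \cdot 3 = \frac{3}{4}$)
$b{\left(F,H \right)} = - \frac{3}{4} + \frac{3 H}{4}$ ($b{\left(F,H \right)} = \frac{3 \left(-1 + H\right)}{4} = - \frac{3}{4} + \frac{3 H}{4}$)
$I{\left(k,N \right)} = \frac{9}{20} + \frac{N}{5}$ ($I{\left(k,N \right)} = \frac{N + \left(- \frac{3}{4} + \frac{3}{4} \cdot 4\right)}{9 - 4} = \frac{N + \left(- \frac{3}{4} + 3\right)}{5} = \left(N + \frac{9}{4}\right) \frac{1}{5} = \left(\frac{9}{4} + N\right) \frac{1}{5} = \frac{9}{20} + \frac{N}{5}$)
$\left(169 + I{\left(-11 - 7,-20 \right)}\right) 11 \left(-10 + 1\right) = \left(169 + \left(\frac{9}{20} + \frac{1}{5} \left(-20\right)\right)\right) 11 \left(-10 + 1\right) = \left(169 + \left(\frac{9}{20} - 4\right)\right) 11 \left(-9\right) = \left(169 - \frac{71}{20}\right) \left(-99\right) = \frac{3309}{20} \left(-99\right) = - \frac{327591}{20}$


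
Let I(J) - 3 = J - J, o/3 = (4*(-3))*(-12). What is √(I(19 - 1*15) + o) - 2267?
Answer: -2267 + √435 ≈ -2246.1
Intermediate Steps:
o = 432 (o = 3*((4*(-3))*(-12)) = 3*(-12*(-12)) = 3*144 = 432)
I(J) = 3 (I(J) = 3 + (J - J) = 3 + 0 = 3)
√(I(19 - 1*15) + o) - 2267 = √(3 + 432) - 2267 = √435 - 2267 = -2267 + √435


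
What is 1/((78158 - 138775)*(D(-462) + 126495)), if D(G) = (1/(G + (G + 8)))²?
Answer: -839056/6433669475100857 ≈ -1.3042e-10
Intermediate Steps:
D(G) = (8 + 2*G)⁻² (D(G) = (1/(G + (8 + G)))² = (1/(8 + 2*G))² = (8 + 2*G)⁻²)
1/((78158 - 138775)*(D(-462) + 126495)) = 1/((78158 - 138775)*(1/(4*(4 - 462)²) + 126495)) = 1/(-60617*((¼)/(-458)² + 126495)) = 1/(-60617*((¼)*(1/209764) + 126495)) = 1/(-60617*(1/839056 + 126495)) = 1/(-60617*106136388721/839056) = 1/(-6433669475100857/839056) = -839056/6433669475100857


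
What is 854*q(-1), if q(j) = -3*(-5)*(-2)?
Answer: -25620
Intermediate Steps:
q(j) = -30 (q(j) = 15*(-2) = -30)
854*q(-1) = 854*(-30) = -25620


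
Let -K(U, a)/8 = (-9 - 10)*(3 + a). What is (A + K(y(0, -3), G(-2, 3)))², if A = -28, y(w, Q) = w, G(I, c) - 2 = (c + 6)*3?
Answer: 23386896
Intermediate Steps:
G(I, c) = 20 + 3*c (G(I, c) = 2 + (c + 6)*3 = 2 + (6 + c)*3 = 2 + (18 + 3*c) = 20 + 3*c)
K(U, a) = 456 + 152*a (K(U, a) = -8*(-9 - 10)*(3 + a) = -(-152)*(3 + a) = -8*(-57 - 19*a) = 456 + 152*a)
(A + K(y(0, -3), G(-2, 3)))² = (-28 + (456 + 152*(20 + 3*3)))² = (-28 + (456 + 152*(20 + 9)))² = (-28 + (456 + 152*29))² = (-28 + (456 + 4408))² = (-28 + 4864)² = 4836² = 23386896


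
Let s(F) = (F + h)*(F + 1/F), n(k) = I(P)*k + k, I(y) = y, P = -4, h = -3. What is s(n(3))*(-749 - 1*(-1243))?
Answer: 162032/3 ≈ 54011.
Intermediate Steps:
n(k) = -3*k (n(k) = -4*k + k = -3*k)
s(F) = (-3 + F)*(F + 1/F) (s(F) = (F - 3)*(F + 1/F) = (-3 + F)*(F + 1/F))
s(n(3))*(-749 - 1*(-1243)) = (1 + (-3*3)² - (-9)*3 - 3/((-3*3)))*(-749 - 1*(-1243)) = (1 + (-9)² - 3*(-9) - 3/(-9))*(-749 + 1243) = (1 + 81 + 27 - 3*(-⅑))*494 = (1 + 81 + 27 + ⅓)*494 = (328/3)*494 = 162032/3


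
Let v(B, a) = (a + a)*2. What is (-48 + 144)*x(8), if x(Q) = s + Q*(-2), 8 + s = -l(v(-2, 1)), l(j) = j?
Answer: -2688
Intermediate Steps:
v(B, a) = 4*a (v(B, a) = (2*a)*2 = 4*a)
s = -12 (s = -8 - 4 = -12)
x(Q) = -12 - 2*Q (x(Q) = -12 + Q*(-2) = -12 - 2*Q)
(-48 + 144)*x(8) = (-48 + 144)*(-12 - 2*8) = 96*(-12 - 16) = 96*(-28) = -2688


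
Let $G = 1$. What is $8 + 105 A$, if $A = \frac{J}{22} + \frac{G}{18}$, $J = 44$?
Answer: $\frac{1343}{6} \approx 223.83$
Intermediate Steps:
$A = \frac{37}{18}$ ($A = \frac{44}{22} + 1 \cdot \frac{1}{18} = 44 \cdot \frac{1}{22} + 1 \cdot \frac{1}{18} = 2 + \frac{1}{18} = \frac{37}{18} \approx 2.0556$)
$8 + 105 A = 8 + 105 \cdot \frac{37}{18} = 8 + \frac{1295}{6} = \frac{1343}{6}$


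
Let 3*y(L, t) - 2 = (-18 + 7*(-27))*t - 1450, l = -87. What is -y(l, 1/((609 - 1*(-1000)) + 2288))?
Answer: 627007/1299 ≈ 482.68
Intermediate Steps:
y(L, t) = -1448/3 - 69*t (y(L, t) = 2/3 + ((-18 + 7*(-27))*t - 1450)/3 = 2/3 + ((-18 - 189)*t - 1450)/3 = 2/3 + (-207*t - 1450)/3 = 2/3 + (-1450 - 207*t)/3 = 2/3 + (-1450/3 - 69*t) = -1448/3 - 69*t)
-y(l, 1/((609 - 1*(-1000)) + 2288)) = -(-1448/3 - 69/((609 - 1*(-1000)) + 2288)) = -(-1448/3 - 69/((609 + 1000) + 2288)) = -(-1448/3 - 69/(1609 + 2288)) = -(-1448/3 - 69/3897) = -(-1448/3 - 69*1/3897) = -(-1448/3 - 23/1299) = -1*(-627007/1299) = 627007/1299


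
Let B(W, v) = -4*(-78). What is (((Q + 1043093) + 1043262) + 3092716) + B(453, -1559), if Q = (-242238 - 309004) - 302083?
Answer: 4326058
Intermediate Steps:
Q = -853325 (Q = -551242 - 302083 = -853325)
B(W, v) = 312
(((Q + 1043093) + 1043262) + 3092716) + B(453, -1559) = (((-853325 + 1043093) + 1043262) + 3092716) + 312 = ((189768 + 1043262) + 3092716) + 312 = (1233030 + 3092716) + 312 = 4325746 + 312 = 4326058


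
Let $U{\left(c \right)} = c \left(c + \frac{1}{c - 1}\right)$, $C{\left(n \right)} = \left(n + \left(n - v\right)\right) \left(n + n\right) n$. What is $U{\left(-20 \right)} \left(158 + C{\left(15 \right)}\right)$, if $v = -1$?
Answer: $\frac{118789360}{21} \approx 5.6566 \cdot 10^{6}$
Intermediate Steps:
$C{\left(n \right)} = 2 n^{2} \left(1 + 2 n\right)$ ($C{\left(n \right)} = \left(n + \left(n - -1\right)\right) \left(n + n\right) n = \left(n + \left(n + 1\right)\right) 2 n n = \left(n + \left(1 + n\right)\right) 2 n n = \left(1 + 2 n\right) 2 n n = 2 n \left(1 + 2 n\right) n = 2 n^{2} \left(1 + 2 n\right)$)
$U{\left(c \right)} = c \left(c + \frac{1}{-1 + c}\right)$
$U{\left(-20 \right)} \left(158 + C{\left(15 \right)}\right) = - \frac{20 \left(1 + \left(-20\right)^{2} - -20\right)}{-1 - 20} \left(158 + 15^{2} \left(2 + 4 \cdot 15\right)\right) = - \frac{20 \left(1 + 400 + 20\right)}{-21} \left(158 + 225 \left(2 + 60\right)\right) = \left(-20\right) \left(- \frac{1}{21}\right) 421 \left(158 + 225 \cdot 62\right) = \frac{8420 \left(158 + 13950\right)}{21} = \frac{8420}{21} \cdot 14108 = \frac{118789360}{21}$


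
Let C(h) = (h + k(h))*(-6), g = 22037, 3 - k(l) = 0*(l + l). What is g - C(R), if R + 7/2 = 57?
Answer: 22376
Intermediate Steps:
k(l) = 3 (k(l) = 3 - 0*(l + l) = 3 - 0*2*l = 3 - 1*0 = 3 + 0 = 3)
R = 107/2 (R = -7/2 + 57 = 107/2 ≈ 53.500)
C(h) = -18 - 6*h (C(h) = (h + 3)*(-6) = (3 + h)*(-6) = -18 - 6*h)
g - C(R) = 22037 - (-18 - 6*107/2) = 22037 - (-18 - 321) = 22037 - 1*(-339) = 22037 + 339 = 22376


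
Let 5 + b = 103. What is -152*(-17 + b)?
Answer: -12312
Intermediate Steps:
b = 98 (b = -5 + 103 = 98)
-152*(-17 + b) = -152*(-17 + 98) = -152*81 = -12312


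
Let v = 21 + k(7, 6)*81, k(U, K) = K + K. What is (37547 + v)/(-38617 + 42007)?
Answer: 3854/339 ≈ 11.369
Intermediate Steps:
k(U, K) = 2*K
v = 993 (v = 21 + (2*6)*81 = 21 + 12*81 = 21 + 972 = 993)
(37547 + v)/(-38617 + 42007) = (37547 + 993)/(-38617 + 42007) = 38540/3390 = 38540*(1/3390) = 3854/339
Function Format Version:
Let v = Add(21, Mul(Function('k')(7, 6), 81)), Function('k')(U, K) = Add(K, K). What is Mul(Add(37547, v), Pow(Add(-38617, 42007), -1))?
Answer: Rational(3854, 339) ≈ 11.369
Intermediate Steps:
Function('k')(U, K) = Mul(2, K)
v = 993 (v = Add(21, Mul(Mul(2, 6), 81)) = Add(21, Mul(12, 81)) = Add(21, 972) = 993)
Mul(Add(37547, v), Pow(Add(-38617, 42007), -1)) = Mul(Add(37547, 993), Pow(Add(-38617, 42007), -1)) = Mul(38540, Pow(3390, -1)) = Mul(38540, Rational(1, 3390)) = Rational(3854, 339)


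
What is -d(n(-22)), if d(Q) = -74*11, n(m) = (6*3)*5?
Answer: 814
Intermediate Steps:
n(m) = 90 (n(m) = 18*5 = 90)
d(Q) = -814
-d(n(-22)) = -1*(-814) = 814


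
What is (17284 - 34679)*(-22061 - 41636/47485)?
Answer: 3644629000859/9497 ≈ 3.8377e+8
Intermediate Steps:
(17284 - 34679)*(-22061 - 41636/47485) = -17395*(-22061 - 41636*1/47485) = -17395*(-22061 - 41636/47485) = -17395*(-1047608221/47485) = 3644629000859/9497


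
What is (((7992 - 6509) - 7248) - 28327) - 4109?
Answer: -38201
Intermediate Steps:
(((7992 - 6509) - 7248) - 28327) - 4109 = ((1483 - 7248) - 28327) - 4109 = (-5765 - 28327) - 4109 = -34092 - 4109 = -38201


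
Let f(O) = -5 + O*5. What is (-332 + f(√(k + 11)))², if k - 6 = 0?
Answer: 113994 - 3370*√17 ≈ 1.0010e+5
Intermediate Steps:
k = 6 (k = 6 + 0 = 6)
f(O) = -5 + 5*O
(-332 + f(√(k + 11)))² = (-332 + (-5 + 5*√(6 + 11)))² = (-332 + (-5 + 5*√17))² = (-337 + 5*√17)²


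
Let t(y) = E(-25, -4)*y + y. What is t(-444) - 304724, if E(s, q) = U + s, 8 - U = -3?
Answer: -298952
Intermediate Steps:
U = 11 (U = 8 - 1*(-3) = 8 + 3 = 11)
E(s, q) = 11 + s
t(y) = -13*y (t(y) = (11 - 25)*y + y = -14*y + y = -13*y)
t(-444) - 304724 = -13*(-444) - 304724 = 5772 - 304724 = -298952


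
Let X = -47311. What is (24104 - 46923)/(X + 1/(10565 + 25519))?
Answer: 823400796/1707170123 ≈ 0.48232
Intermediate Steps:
(24104 - 46923)/(X + 1/(10565 + 25519)) = (24104 - 46923)/(-47311 + 1/(10565 + 25519)) = -22819/(-47311 + 1/36084) = -22819/(-1707170123/36084) = -22819*(-36084/1707170123) = 823400796/1707170123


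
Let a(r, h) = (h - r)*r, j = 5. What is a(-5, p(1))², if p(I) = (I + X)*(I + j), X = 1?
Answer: 7225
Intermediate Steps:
p(I) = (1 + I)*(5 + I) (p(I) = (I + 1)*(I + 5) = (1 + I)*(5 + I))
a(r, h) = r*(h - r)
a(-5, p(1))² = (-5*((5 + 1² + 6*1) - 1*(-5)))² = (-5*((5 + 1 + 6) + 5))² = (-5*(12 + 5))² = (-5*17)² = (-85)² = 7225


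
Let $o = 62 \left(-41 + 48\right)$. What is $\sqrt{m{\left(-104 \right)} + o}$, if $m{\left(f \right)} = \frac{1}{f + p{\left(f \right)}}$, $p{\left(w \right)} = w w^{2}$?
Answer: $\frac{\sqrt{137312500329862}}{562484} \approx 20.833$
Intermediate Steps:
$p{\left(w \right)} = w^{3}$
$m{\left(f \right)} = \frac{1}{f + f^{3}}$
$o = 434$ ($o = 62 \cdot 7 = 434$)
$\sqrt{m{\left(-104 \right)} + o} = \sqrt{\frac{1}{-104 + \left(-104\right)^{3}} + 434} = \sqrt{\frac{1}{-104 - 1124864} + 434} = \sqrt{\frac{1}{-1124968} + 434} = \sqrt{- \frac{1}{1124968} + 434} = \sqrt{\frac{488236111}{1124968}} = \frac{\sqrt{137312500329862}}{562484}$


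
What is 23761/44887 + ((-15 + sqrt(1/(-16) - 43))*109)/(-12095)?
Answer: 72155908/108581653 - 109*I*sqrt(689)/48380 ≈ 0.66453 - 0.059138*I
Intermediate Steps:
23761/44887 + ((-15 + sqrt(1/(-16) - 43))*109)/(-12095) = 23761*(1/44887) + ((-15 + sqrt(-1/16 - 43))*109)*(-1/12095) = 23761/44887 + ((-15 + sqrt(-689/16))*109)*(-1/12095) = 23761/44887 + ((-15 + I*sqrt(689)/4)*109)*(-1/12095) = 23761/44887 + (-1635 + 109*I*sqrt(689)/4)*(-1/12095) = 23761/44887 + (327/2419 - 109*I*sqrt(689)/48380) = 72155908/108581653 - 109*I*sqrt(689)/48380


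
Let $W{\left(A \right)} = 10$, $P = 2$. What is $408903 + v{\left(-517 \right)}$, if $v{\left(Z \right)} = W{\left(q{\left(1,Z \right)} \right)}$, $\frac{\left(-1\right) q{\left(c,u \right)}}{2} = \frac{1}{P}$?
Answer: $408913$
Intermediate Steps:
$q{\left(c,u \right)} = -1$ ($q{\left(c,u \right)} = - \frac{2}{2} = \left(-2\right) \frac{1}{2} = -1$)
$v{\left(Z \right)} = 10$
$408903 + v{\left(-517 \right)} = 408903 + 10 = 408913$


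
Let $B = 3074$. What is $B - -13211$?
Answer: $16285$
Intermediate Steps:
$B - -13211 = 3074 - -13211 = 3074 + 13211 = 16285$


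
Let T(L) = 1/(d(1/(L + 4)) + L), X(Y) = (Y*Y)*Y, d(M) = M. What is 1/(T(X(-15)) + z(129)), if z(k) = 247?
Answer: 11377126/2810146751 ≈ 0.0040486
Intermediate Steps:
X(Y) = Y**3 (X(Y) = Y**2*Y = Y**3)
T(L) = 1/(L + 1/(4 + L)) (T(L) = 1/(1/(L + 4) + L) = 1/(1/(4 + L) + L) = 1/(L + 1/(4 + L)))
1/(T(X(-15)) + z(129)) = 1/((4 + (-15)**3)/(1 + (-15)**3*(4 + (-15)**3)) + 247) = 1/((4 - 3375)/(1 - 3375*(4 - 3375)) + 247) = 1/(-3371/(1 - 3375*(-3371)) + 247) = 1/(-3371/(1 + 11377125) + 247) = 1/(-3371/11377126 + 247) = 1/(2810146751/11377126) = 11377126/2810146751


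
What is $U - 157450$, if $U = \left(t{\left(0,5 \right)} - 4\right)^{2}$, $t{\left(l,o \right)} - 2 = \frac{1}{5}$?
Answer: $- \frac{3936169}{25} \approx -1.5745 \cdot 10^{5}$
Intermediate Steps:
$t{\left(l,o \right)} = \frac{11}{5}$ ($t{\left(l,o \right)} = 2 + \frac{1}{5} = \frac{11}{5}$)
$U = \frac{81}{25}$ ($U = \left(\frac{11}{5} - 4\right)^{2} = \left(- \frac{9}{5}\right)^{2} = \frac{81}{25} \approx 3.24$)
$U - 157450 = \frac{81}{25} - 157450 = - \frac{3936169}{25}$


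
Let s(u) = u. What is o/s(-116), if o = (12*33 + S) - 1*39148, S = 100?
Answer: 9663/29 ≈ 333.21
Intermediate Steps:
o = -38652 (o = (12*33 + 100) - 1*39148 = (396 + 100) - 39148 = 496 - 39148 = -38652)
o/s(-116) = -38652/(-116) = -38652*(-1/116) = 9663/29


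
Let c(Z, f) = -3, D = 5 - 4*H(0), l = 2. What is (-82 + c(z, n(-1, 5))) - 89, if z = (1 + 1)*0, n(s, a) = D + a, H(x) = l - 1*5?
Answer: -174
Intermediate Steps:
H(x) = -3 (H(x) = 2 - 1*5 = 2 - 5 = -3)
D = 17 (D = 5 - 4*(-3) = 5 + 12 = 17)
n(s, a) = 17 + a
z = 0 (z = 2*0 = 0)
(-82 + c(z, n(-1, 5))) - 89 = (-82 - 3) - 89 = -85 - 89 = -174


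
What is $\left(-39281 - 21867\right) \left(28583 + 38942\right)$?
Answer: $-4129018700$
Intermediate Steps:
$\left(-39281 - 21867\right) \left(28583 + 38942\right) = \left(-39281 - 21867\right) 67525 = \left(-61148\right) 67525 = -4129018700$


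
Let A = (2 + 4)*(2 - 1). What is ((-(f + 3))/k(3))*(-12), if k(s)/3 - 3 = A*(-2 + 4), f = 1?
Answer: 16/15 ≈ 1.0667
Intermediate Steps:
A = 6 (A = 6*1 = 6)
k(s) = 45 (k(s) = 9 + 3*(6*(-2 + 4)) = 9 + 3*(6*2) = 9 + 3*12 = 9 + 36 = 45)
((-(f + 3))/k(3))*(-12) = ((-(1 + 3))/45)*(-12) = ((-1*4)/45)*(-12) = ((1/45)*(-4))*(-12) = -4/45*(-12) = 16/15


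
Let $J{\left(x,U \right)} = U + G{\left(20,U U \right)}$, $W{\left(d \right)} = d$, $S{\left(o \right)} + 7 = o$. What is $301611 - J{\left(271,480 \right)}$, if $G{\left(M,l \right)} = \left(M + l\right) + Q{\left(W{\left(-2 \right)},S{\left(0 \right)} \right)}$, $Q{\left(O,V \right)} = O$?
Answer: $70713$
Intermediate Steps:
$S{\left(o \right)} = -7 + o$
$G{\left(M,l \right)} = -2 + M + l$ ($G{\left(M,l \right)} = \left(M + l\right) - 2 = -2 + M + l$)
$J{\left(x,U \right)} = 18 + U + U^{2}$ ($J{\left(x,U \right)} = U + \left(-2 + 20 + U U\right) = U + \left(-2 + 20 + U^{2}\right) = U + \left(18 + U^{2}\right) = 18 + U + U^{2}$)
$301611 - J{\left(271,480 \right)} = 301611 - \left(18 + 480 + 480^{2}\right) = 301611 - \left(18 + 480 + 230400\right) = 301611 - 230898 = 70713$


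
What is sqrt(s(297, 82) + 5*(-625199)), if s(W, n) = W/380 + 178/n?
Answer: 9*I*sqrt(2341950790385)/7790 ≈ 1768.0*I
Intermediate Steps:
s(W, n) = 178/n + W/380 (s(W, n) = W*(1/380) + 178/n = W/380 + 178/n = 178/n + W/380)
sqrt(s(297, 82) + 5*(-625199)) = sqrt((178/82 + (1/380)*297) + 5*(-625199)) = sqrt((178*(1/82) + 297/380) - 3125995) = sqrt((89/41 + 297/380) - 3125995) = sqrt(45997/15580 - 3125995) = sqrt(-48702956103/15580) = 9*I*sqrt(2341950790385)/7790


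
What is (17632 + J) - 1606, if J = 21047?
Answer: 37073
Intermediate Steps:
(17632 + J) - 1606 = (17632 + 21047) - 1606 = 38679 - 1606 = 37073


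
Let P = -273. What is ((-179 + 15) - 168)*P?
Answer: 90636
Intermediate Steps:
((-179 + 15) - 168)*P = ((-179 + 15) - 168)*(-273) = (-164 - 168)*(-273) = -332*(-273) = 90636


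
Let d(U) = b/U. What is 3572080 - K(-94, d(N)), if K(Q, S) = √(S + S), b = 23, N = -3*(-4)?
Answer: 3572080 - √138/6 ≈ 3.5721e+6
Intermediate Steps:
N = 12
d(U) = 23/U
K(Q, S) = √2*√S (K(Q, S) = √(2*S) = √2*√S)
3572080 - K(-94, d(N)) = 3572080 - √2*√(23/12) = 3572080 - √2*√69/6 = 3572080 - √138/6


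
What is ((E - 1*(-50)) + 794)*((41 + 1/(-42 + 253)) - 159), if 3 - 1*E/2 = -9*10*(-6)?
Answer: 5726310/211 ≈ 27139.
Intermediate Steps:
E = -1074 (E = 6 - 2*(-9*10)*(-6) = 6 - (-180)*(-6) = 6 - 2*540 = 6 - 1080 = -1074)
((E - 1*(-50)) + 794)*((41 + 1/(-42 + 253)) - 159) = ((-1074 - 1*(-50)) + 794)*((41 + 1/(-42 + 253)) - 159) = ((-1074 + 50) + 794)*((41 + 1/211) - 159) = (-1024 + 794)*((41 + 1/211) - 159) = -230*(8652/211 - 159) = -230*(-24897/211) = 5726310/211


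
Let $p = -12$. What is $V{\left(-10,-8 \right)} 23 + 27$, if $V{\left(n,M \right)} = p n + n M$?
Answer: $4627$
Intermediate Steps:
$V{\left(n,M \right)} = - 12 n + M n$ ($V{\left(n,M \right)} = - 12 n + n M = - 12 n + M n$)
$V{\left(-10,-8 \right)} 23 + 27 = - 10 \left(-12 - 8\right) 23 + 27 = \left(-10\right) \left(-20\right) 23 + 27 = 200 \cdot 23 + 27 = 4600 + 27 = 4627$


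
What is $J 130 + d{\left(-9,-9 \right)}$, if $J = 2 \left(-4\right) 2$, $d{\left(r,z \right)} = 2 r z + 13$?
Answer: $-1905$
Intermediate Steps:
$d{\left(r,z \right)} = 13 + 2 r z$ ($d{\left(r,z \right)} = 2 r z + 13 = 13 + 2 r z$)
$J = -16$ ($J = \left(-8\right) 2 = -16$)
$J 130 + d{\left(-9,-9 \right)} = \left(-16\right) 130 + \left(13 + 2 \left(-9\right) \left(-9\right)\right) = -2080 + \left(13 + 162\right) = -2080 + 175 = -1905$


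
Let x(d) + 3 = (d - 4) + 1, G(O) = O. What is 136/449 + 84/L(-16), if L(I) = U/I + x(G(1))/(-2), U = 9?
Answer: 607672/13919 ≈ 43.658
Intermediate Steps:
x(d) = -6 + d (x(d) = -3 + ((d - 4) + 1) = -3 + ((-4 + d) + 1) = -3 + (-3 + d) = -6 + d)
L(I) = 5/2 + 9/I (L(I) = 9/I + (-6 + 1)/(-2) = 9/I - 5*(-1/2) = 9/I + 5/2 = 5/2 + 9/I)
136/449 + 84/L(-16) = 136/449 + 84/(5/2 + 9/(-16)) = 136*(1/449) + 84/(5/2 + 9*(-1/16)) = 136/449 + 84/(5/2 - 9/16) = 136/449 + 84/(31/16) = 136/449 + 84*(16/31) = 136/449 + 1344/31 = 607672/13919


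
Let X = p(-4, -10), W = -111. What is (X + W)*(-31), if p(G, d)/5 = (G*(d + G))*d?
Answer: 90241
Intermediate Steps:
p(G, d) = 5*G*d*(G + d) (p(G, d) = 5*((G*(d + G))*d) = 5*((G*(G + d))*d) = 5*(G*d*(G + d)) = 5*G*d*(G + d))
X = -2800 (X = 5*(-4)*(-10)*(-4 - 10) = 5*(-4)*(-10)*(-14) = -2800)
(X + W)*(-31) = (-2800 - 111)*(-31) = -2911*(-31) = 90241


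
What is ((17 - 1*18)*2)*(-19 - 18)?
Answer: 74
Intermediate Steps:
((17 - 1*18)*2)*(-19 - 18) = ((17 - 18)*2)*(-37) = -1*2*(-37) = -2*(-37) = 74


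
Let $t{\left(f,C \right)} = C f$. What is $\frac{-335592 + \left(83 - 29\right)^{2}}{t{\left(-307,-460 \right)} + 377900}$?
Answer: $- \frac{9241}{14420} \approx -0.64085$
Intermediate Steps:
$\frac{-335592 + \left(83 - 29\right)^{2}}{t{\left(-307,-460 \right)} + 377900} = \frac{-335592 + \left(83 - 29\right)^{2}}{\left(-460\right) \left(-307\right) + 377900} = \frac{-335592 + 54^{2}}{141220 + 377900} = \frac{-335592 + 2916}{519120} = \left(-332676\right) \frac{1}{519120} = - \frac{9241}{14420}$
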